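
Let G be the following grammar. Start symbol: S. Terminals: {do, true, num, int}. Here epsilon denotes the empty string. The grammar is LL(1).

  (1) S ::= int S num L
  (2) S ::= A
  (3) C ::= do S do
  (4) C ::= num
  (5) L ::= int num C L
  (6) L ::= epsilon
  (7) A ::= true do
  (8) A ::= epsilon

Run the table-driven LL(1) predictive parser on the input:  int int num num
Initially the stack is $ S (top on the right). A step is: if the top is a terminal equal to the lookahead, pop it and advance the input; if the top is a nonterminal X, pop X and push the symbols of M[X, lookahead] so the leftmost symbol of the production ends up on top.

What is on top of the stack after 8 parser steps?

step 1: stack=$ S  input=int int num num $  — expand S ::= int S num L
step 2: stack=$ L num S int  input=int int num num $  — match int
step 3: stack=$ L num S  input=int num num $  — expand S ::= int S num L
step 4: stack=$ L num L num S int  input=int num num $  — match int
step 5: stack=$ L num L num S  input=num num $  — expand S ::= A
step 6: stack=$ L num L num A  input=num num $  — expand A ::= epsilon
step 7: stack=$ L num L num  input=num num $  — match num
step 8: stack=$ L num L  input=num $  — expand L ::= epsilon
Stack after step 8: $ L num (top = num).

num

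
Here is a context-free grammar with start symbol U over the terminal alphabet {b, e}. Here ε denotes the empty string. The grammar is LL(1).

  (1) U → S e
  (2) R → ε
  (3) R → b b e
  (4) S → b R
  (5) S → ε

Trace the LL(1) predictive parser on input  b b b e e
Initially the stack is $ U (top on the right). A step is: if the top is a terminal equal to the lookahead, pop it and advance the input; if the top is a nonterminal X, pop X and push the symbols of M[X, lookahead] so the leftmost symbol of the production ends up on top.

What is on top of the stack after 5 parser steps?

b

     Stack      Input        Action
  1  $ U        b b b e e $  expand U → S e
  2  $ e S      b b b e e $  expand S → b R
  3  $ e R b    b b b e e $  match b
  4  $ e R      b b e e $    expand R → b b e
  5  $ e e b b  b b e e $    match b
Stack after step 5: $ e e b (top = b).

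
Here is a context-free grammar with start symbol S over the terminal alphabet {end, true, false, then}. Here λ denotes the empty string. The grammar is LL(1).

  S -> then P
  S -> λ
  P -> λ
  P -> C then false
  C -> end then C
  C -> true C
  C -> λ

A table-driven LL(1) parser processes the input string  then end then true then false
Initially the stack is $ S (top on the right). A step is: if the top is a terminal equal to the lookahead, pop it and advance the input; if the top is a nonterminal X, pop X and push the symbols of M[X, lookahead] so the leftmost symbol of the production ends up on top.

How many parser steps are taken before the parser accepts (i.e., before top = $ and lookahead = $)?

      Stack                    Input                            Action
   1  $ S                      then end then true then false $  expand S -> then P
   2  $ P then                 then end then true then false $  match then
   3  $ P                      end then true then false $       expand P -> C then false
   4  $ false then C           end then true then false $       expand C -> end then C
   5  $ false then C then end  end then true then false $       match end
   6  $ false then C then      then true then false $           match then
   7  $ false then C           true then false $                expand C -> true C
   8  $ false then C true      true then false $                match true
   9  $ false then C           then false $                     expand C -> λ
  10  $ false then             then false $                     match then
  11  $ false                  false $                          match false
Accept reached after 11 steps.

11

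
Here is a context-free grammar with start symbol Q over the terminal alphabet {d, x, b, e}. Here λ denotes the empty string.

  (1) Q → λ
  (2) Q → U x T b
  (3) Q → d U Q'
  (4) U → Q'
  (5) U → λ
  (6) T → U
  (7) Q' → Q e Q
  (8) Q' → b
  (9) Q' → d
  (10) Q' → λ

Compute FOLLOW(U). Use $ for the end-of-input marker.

FIRST(Q): from Q→λ we get {λ}; from Q→U x T b we get {b, d, e, x}; from Q→d U Q' we get {d}. So FIRST(Q) = {λ, b, d, e, x}.
FIRST(Q'): from Q'→Q e Q we get {b, d, e, x}; from Q'→b we get {b}; from Q'→d we get {d}; from Q'→λ we get {λ}. So FIRST(Q') = {λ, b, d, e, x}.
FIRST(U): from U→Q' we get {λ, b, d, e, x}; from U→λ we get {λ}. So FIRST(U) = {λ, b, d, e, x}.
FIRST(T): from T→U we get {λ, b, d, e, x}. So FIRST(T) = {λ, b, d, e, x}.
FOLLOW(Q) includes $ since Q is the start symbol.
FOLLOW(T): in Q→U x T b, T is followed by b with FIRST {b}. Thus FOLLOW(T) = {b}.
FOLLOW(Q): in Q'→Q e Q (occurrence 1), Q is followed by e Q with FIRST {e}; in Q'→Q e Q (occurrence 2), the suffix after Q is empty, so FOLLOW(Q) ⊇ FOLLOW(Q') = {$, b, d, e, x}. Thus FOLLOW(Q) = {$, b, d, e, x}.
FOLLOW(U): in Q→U x T b, U is followed by x T b with FIRST {x}; in Q→d U Q', U is followed by Q' with FIRST {λ, b, d, e, x}; in Q→d U Q', the suffix after U is nullable, so FOLLOW(U) ⊇ FOLLOW(Q) = {$, b, d, e, x}; in T→U, the suffix after U is empty, so FOLLOW(U) ⊇ FOLLOW(T) = {b}. Thus FOLLOW(U) = {$, b, d, e, x}.
FOLLOW(Q'): in Q→d U Q', the suffix after Q' is empty, so FOLLOW(Q') ⊇ FOLLOW(Q) = {$, b, d, e, x}; in U→Q', the suffix after Q' is empty, so FOLLOW(Q') ⊇ FOLLOW(U) = {$, b, d, e, x}. Thus FOLLOW(Q') = {$, b, d, e, x}.

{$, b, d, e, x}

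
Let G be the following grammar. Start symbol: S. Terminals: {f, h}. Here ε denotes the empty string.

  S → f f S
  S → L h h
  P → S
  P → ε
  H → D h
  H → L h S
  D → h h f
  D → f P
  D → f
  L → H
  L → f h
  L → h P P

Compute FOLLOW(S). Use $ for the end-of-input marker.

{$, f, h}

FIRST(D): from D→h h f we get {h}; from D→f P we get {f}; from D→f we get {f}. So FIRST(D) = {f, h}.
FIRST(S): from S→f f S we get {f}; from S→L h h we get {f, h}. So FIRST(S) = {f, h}.
FIRST(P): from P→S we get {f, h}; from P→ε we get {ε}. So FIRST(P) = {ε, f, h}.
FIRST(H): from H→D h we get {f, h}; from H→L h S we get {f, h}. So FIRST(H) = {f, h}.
FIRST(L): from L→H we get {f, h}; from L→f h we get {f}; from L→h P P we get {h}. So FIRST(L) = {f, h}.
FOLLOW(S) includes $ since S is the start symbol.
FOLLOW(D): in H→D h, D is followed by h with FIRST {h}. Thus FOLLOW(D) = {h}.
FOLLOW(L): in S→L h h, L is followed by h h with FIRST {h}; in H→L h S, L is followed by h S with FIRST {h}. Thus FOLLOW(L) = {h}.
FOLLOW(P): in D→f P, the suffix after P is empty, so FOLLOW(P) ⊇ FOLLOW(D) = {h}; in L→h P P (occurrence 1), P is followed by P with FIRST {ε, f, h}; in L→h P P (occurrence 1), the suffix after P is nullable, so FOLLOW(P) ⊇ FOLLOW(L) = {h}; in L→h P P (occurrence 2), the suffix after P is empty, so FOLLOW(P) ⊇ FOLLOW(L) = {h}. Thus FOLLOW(P) = {f, h}.
FOLLOW(H): in L→H, the suffix after H is empty, so FOLLOW(H) ⊇ FOLLOW(L) = {h}. Thus FOLLOW(H) = {h}.
FOLLOW(S): in S→f f S, the suffix after S is empty (adds nothing new); in P→S, the suffix after S is empty, so FOLLOW(S) ⊇ FOLLOW(P) = {f, h}; in H→L h S, the suffix after S is empty, so FOLLOW(S) ⊇ FOLLOW(H) = {h}. Thus FOLLOW(S) = {$, f, h}.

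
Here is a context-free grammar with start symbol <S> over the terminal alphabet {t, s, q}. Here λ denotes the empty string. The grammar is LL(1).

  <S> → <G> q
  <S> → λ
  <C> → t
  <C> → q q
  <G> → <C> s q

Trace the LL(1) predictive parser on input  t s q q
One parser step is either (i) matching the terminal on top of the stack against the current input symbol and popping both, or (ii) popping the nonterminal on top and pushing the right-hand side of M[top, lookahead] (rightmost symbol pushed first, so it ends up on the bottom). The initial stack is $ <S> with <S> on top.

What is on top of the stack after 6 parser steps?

q

step 1: stack=$ <S>  input=t s q q $  — expand <S> → <G> q
step 2: stack=$ q <G>  input=t s q q $  — expand <G> → <C> s q
step 3: stack=$ q q s <C>  input=t s q q $  — expand <C> → t
step 4: stack=$ q q s t  input=t s q q $  — match t
step 5: stack=$ q q s  input=s q q $  — match s
step 6: stack=$ q q  input=q q $  — match q
Stack after step 6: $ q (top = q).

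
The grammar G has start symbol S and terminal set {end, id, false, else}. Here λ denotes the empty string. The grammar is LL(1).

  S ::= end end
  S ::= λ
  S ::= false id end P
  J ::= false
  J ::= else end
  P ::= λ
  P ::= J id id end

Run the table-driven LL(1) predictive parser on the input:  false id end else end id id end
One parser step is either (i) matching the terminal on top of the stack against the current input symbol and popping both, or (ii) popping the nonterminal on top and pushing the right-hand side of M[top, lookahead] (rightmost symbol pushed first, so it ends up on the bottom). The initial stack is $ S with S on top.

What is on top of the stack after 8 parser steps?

step 1: stack=$ S  input=false id end else end id id end $  — expand S ::= false id end P
step 2: stack=$ P end id false  input=false id end else end id id end $  — match false
step 3: stack=$ P end id  input=id end else end id id end $  — match id
step 4: stack=$ P end  input=end else end id id end $  — match end
step 5: stack=$ P  input=else end id id end $  — expand P ::= J id id end
step 6: stack=$ end id id J  input=else end id id end $  — expand J ::= else end
step 7: stack=$ end id id end else  input=else end id id end $  — match else
step 8: stack=$ end id id end  input=end id id end $  — match end
Stack after step 8: $ end id id (top = id).

id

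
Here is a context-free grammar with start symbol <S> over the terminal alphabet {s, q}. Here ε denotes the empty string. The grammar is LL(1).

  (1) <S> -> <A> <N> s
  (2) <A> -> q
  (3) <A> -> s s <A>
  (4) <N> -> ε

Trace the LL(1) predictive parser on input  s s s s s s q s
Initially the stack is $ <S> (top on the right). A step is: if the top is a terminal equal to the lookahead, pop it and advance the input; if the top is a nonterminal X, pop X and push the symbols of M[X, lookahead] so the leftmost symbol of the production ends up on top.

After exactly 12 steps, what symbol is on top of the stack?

<N>

      Stack            Input              Action
   1  $ <S>            s s s s s s q s $  expand <S> -> <A> <N> s
   2  $ s <N> <A>      s s s s s s q s $  expand <A> -> s s <A>
   3  $ s <N> <A> s s  s s s s s s q s $  match s
   4  $ s <N> <A> s    s s s s s q s $    match s
   5  $ s <N> <A>      s s s s q s $      expand <A> -> s s <A>
   6  $ s <N> <A> s s  s s s s q s $      match s
   7  $ s <N> <A> s    s s s q s $        match s
   8  $ s <N> <A>      s s q s $          expand <A> -> s s <A>
   9  $ s <N> <A> s s  s s q s $          match s
  10  $ s <N> <A> s    s q s $            match s
  11  $ s <N> <A>      q s $              expand <A> -> q
  12  $ s <N> q        q s $              match q
Stack after step 12: $ s <N> (top = <N>).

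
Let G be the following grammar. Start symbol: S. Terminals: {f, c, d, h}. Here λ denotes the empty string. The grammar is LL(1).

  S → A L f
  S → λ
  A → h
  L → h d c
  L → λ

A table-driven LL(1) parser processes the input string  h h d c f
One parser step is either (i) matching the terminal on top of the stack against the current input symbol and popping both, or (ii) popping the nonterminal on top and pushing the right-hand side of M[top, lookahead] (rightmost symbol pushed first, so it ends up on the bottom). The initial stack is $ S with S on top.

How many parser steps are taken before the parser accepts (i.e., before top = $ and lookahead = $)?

step 1: stack=$ S  input=h h d c f $  — expand S → A L f
step 2: stack=$ f L A  input=h h d c f $  — expand A → h
step 3: stack=$ f L h  input=h h d c f $  — match h
step 4: stack=$ f L  input=h d c f $  — expand L → h d c
step 5: stack=$ f c d h  input=h d c f $  — match h
step 6: stack=$ f c d  input=d c f $  — match d
step 7: stack=$ f c  input=c f $  — match c
step 8: stack=$ f  input=f $  — match f
Accept reached after 8 steps.

8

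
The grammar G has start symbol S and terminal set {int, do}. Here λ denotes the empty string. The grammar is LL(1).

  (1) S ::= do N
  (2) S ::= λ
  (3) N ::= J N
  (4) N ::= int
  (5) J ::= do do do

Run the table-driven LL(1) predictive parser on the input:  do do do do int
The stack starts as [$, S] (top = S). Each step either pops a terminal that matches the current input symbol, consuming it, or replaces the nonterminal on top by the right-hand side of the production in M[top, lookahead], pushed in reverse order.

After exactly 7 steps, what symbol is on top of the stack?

N

     Stack         Input              Action
  1  $ S           do do do do int $  expand S ::= do N
  2  $ N do        do do do do int $  match do
  3  $ N           do do do int $     expand N ::= J N
  4  $ N J         do do do int $     expand J ::= do do do
  5  $ N do do do  do do do int $     match do
  6  $ N do do     do do int $        match do
  7  $ N do        do int $           match do
Stack after step 7: $ N (top = N).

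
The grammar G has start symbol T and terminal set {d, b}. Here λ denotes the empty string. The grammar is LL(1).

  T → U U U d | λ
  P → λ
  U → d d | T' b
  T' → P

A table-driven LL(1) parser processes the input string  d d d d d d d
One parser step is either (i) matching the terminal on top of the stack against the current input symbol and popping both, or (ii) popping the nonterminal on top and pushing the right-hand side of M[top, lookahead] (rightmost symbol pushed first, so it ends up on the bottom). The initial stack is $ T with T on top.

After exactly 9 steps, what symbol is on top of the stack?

     Stack        Input            Action
  1  $ T          d d d d d d d $  expand T → U U U d
  2  $ d U U U    d d d d d d d $  expand U → d d
  3  $ d U U d d  d d d d d d d $  match d
  4  $ d U U d    d d d d d d $    match d
  5  $ d U U      d d d d d $      expand U → d d
  6  $ d U d d    d d d d d $      match d
  7  $ d U d      d d d d $        match d
  8  $ d U        d d d $          expand U → d d
  9  $ d d d      d d d $          match d
Stack after step 9: $ d d (top = d).

d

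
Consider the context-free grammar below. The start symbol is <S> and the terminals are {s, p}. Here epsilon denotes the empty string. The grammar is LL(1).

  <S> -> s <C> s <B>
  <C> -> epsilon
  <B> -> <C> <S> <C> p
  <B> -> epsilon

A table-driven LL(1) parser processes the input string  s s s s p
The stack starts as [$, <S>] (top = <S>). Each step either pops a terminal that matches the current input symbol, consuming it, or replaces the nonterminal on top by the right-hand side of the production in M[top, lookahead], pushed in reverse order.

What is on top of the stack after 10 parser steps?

step 1: stack=$ <S>  input=s s s s p $  — expand <S> -> s <C> s <B>
step 2: stack=$ <B> s <C> s  input=s s s s p $  — match s
step 3: stack=$ <B> s <C>  input=s s s p $  — expand <C> -> epsilon
step 4: stack=$ <B> s  input=s s s p $  — match s
step 5: stack=$ <B>  input=s s p $  — expand <B> -> <C> <S> <C> p
step 6: stack=$ p <C> <S> <C>  input=s s p $  — expand <C> -> epsilon
step 7: stack=$ p <C> <S>  input=s s p $  — expand <S> -> s <C> s <B>
step 8: stack=$ p <C> <B> s <C> s  input=s s p $  — match s
step 9: stack=$ p <C> <B> s <C>  input=s p $  — expand <C> -> epsilon
step 10: stack=$ p <C> <B> s  input=s p $  — match s
Stack after step 10: $ p <C> <B> (top = <B>).

<B>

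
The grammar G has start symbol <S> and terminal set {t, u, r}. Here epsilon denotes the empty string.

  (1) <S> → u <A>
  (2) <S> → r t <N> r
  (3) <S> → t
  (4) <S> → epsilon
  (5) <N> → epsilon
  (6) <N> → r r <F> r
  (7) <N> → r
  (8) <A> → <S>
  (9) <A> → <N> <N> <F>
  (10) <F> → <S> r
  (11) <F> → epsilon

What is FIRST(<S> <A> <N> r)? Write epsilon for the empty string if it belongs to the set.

FIRST(<S>): from <S>→u <A> we get {u}; from <S>→r t <N> r we get {r}; from <S>→t we get {t}; from <S>→epsilon we get {epsilon}. So FIRST(<S>) = {epsilon, r, t, u}.
FIRST(<N>): from <N>→epsilon we get {epsilon}; from <N>→r r <F> r we get {r}; from <N>→r we get {r}. So FIRST(<N>) = {epsilon, r}.
FIRST(<F>): from <F>→<S> r we get {r, t, u}; from <F>→epsilon we get {epsilon}. So FIRST(<F>) = {epsilon, r, t, u}.
FIRST(<A>): from <A>→<S> we get {epsilon, r, t, u}; from <A>→<N> <N> <F> we get {epsilon, r, t, u}. So FIRST(<A>) = {epsilon, r, t, u}.
FIRST(<S> <A> <N> r): take FIRST of each symbol in turn, carrying on past any symbol whose FIRST contains epsilon; result {r, t, u}.

{r, t, u}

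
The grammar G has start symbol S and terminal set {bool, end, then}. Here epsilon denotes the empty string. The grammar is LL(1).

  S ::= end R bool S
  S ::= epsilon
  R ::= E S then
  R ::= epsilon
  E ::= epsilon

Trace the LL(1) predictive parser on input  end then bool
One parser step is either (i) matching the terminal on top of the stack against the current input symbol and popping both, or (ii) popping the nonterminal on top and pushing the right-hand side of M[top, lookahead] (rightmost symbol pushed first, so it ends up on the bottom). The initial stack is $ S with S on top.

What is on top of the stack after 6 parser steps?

     Stack              Input            Action
  1  $ S                end then bool $  expand S ::= end R bool S
  2  $ S bool R end     end then bool $  match end
  3  $ S bool R         then bool $      expand R ::= E S then
  4  $ S bool then S E  then bool $      expand E ::= epsilon
  5  $ S bool then S    then bool $      expand S ::= epsilon
  6  $ S bool then      then bool $      match then
Stack after step 6: $ S bool (top = bool).

bool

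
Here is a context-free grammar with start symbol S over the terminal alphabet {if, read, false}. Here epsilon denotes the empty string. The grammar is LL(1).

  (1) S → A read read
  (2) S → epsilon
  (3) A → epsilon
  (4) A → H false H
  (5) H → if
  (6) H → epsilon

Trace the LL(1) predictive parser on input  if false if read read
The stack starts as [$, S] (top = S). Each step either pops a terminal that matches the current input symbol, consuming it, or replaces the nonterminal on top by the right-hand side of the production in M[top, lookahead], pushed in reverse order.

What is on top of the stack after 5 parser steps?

step 1: stack=$ S  input=if false if read read $  — expand S → A read read
step 2: stack=$ read read A  input=if false if read read $  — expand A → H false H
step 3: stack=$ read read H false H  input=if false if read read $  — expand H → if
step 4: stack=$ read read H false if  input=if false if read read $  — match if
step 5: stack=$ read read H false  input=false if read read $  — match false
Stack after step 5: $ read read H (top = H).

H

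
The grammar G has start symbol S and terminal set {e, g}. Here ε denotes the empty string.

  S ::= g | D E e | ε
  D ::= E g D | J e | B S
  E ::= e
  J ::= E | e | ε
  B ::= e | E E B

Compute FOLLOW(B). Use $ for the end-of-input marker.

FIRST(E) = {e}
FIRST(J) = {ε, e}  (via E)
FIRST(B) = {e}  (via E E B)
FIRST(D) = {e}  (via E g D, J e, B S)
FIRST(S) = {ε, e, g}  (via D E e)
FOLLOW(S) includes $ since S is the start symbol.
FOLLOW(D): in S::=D E e, D is followed by E e with FIRST {e}; in D::=E g D, the suffix after D is empty (adds nothing new). Thus FOLLOW(D) = {e}.
FOLLOW(S): in D::=B S, the suffix after S is empty, so FOLLOW(S) ⊇ FOLLOW(D) = {e}. Thus FOLLOW(S) = {$, e}.
FOLLOW(J): in D::=J e, J is followed by e with FIRST {e}. Thus FOLLOW(J) = {e}.
FOLLOW(E): in S::=D E e, E is followed by e with FIRST {e}; in D::=E g D, E is followed by g D with FIRST {g}; in J::=E, the suffix after E is empty, so FOLLOW(E) ⊇ FOLLOW(J) = {e}; in B::=E E B (occurrence 1), E is followed by E B with FIRST {e}; in B::=E E B (occurrence 2), E is followed by B with FIRST {e}. Thus FOLLOW(E) = {e, g}.
FOLLOW(B): in D::=B S, B is followed by S with FIRST {ε, e, g}; in D::=B S, the suffix after B is nullable, so FOLLOW(B) ⊇ FOLLOW(D) = {e}; in B::=E E B, the suffix after B is empty (adds nothing new). Thus FOLLOW(B) = {e, g}.

{e, g}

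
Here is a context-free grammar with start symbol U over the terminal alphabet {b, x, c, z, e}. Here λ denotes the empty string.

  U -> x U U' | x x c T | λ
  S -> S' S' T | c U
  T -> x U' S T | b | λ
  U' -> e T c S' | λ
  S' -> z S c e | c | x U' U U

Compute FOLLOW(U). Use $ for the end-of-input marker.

FIRST(U) = {λ, x}
FIRST(T) = {λ, b, x}
FIRST(U') = {λ, e}
FIRST(S') = {c, x, z}
FIRST(S) = {c, x, z}  (via S' S' T)
FOLLOW(U) includes $ since U is the start symbol.
FOLLOW(U): in U->x U U', U is followed by U' with FIRST {λ, e}; in U->x U U', the suffix after U is nullable (adds nothing new); in S->c U, the suffix after U is empty, so FOLLOW(U) ⊇ FOLLOW(S) = {$, b, c, e, x, z}; in S'->x U' U U (occurrence 1), U is followed by U with FIRST {λ, x}; in S'->x U' U U (occurrence 1), the suffix after U is nullable, so FOLLOW(U) ⊇ FOLLOW(S') = {$, b, c, e, x, z}; in S'->x U' U U (occurrence 2), the suffix after U is empty, so FOLLOW(U) ⊇ FOLLOW(S') = {$, b, c, e, x, z}. Thus FOLLOW(U) = {$, b, c, e, x, z}.
FOLLOW(S): in T->x U' S T, S is followed by T with FIRST {λ, b, x}; in T->x U' S T, the suffix after S is nullable, so FOLLOW(S) ⊇ FOLLOW(T) = {$, b, c, e, x, z}; in S'->z S c e, S is followed by c e with FIRST {c}. Thus FOLLOW(S) = {$, b, c, e, x, z}.
FOLLOW(T): in U->x x c T, the suffix after T is empty, so FOLLOW(T) ⊇ FOLLOW(U) = {$, b, c, e, x, z}; in S->S' S' T, the suffix after T is empty, so FOLLOW(T) ⊇ FOLLOW(S) = {$, b, c, e, x, z}; in T->x U' S T, the suffix after T is empty (adds nothing new); in U'->e T c S', T is followed by c S' with FIRST {c}. Thus FOLLOW(T) = {$, b, c, e, x, z}.
FOLLOW(U'): in U->x U U', the suffix after U' is empty, so FOLLOW(U') ⊇ FOLLOW(U) = {$, b, c, e, x, z}; in T->x U' S T, U' is followed by S T with FIRST {c, x, z}; in S'->x U' U U, U' is followed by U U with FIRST {λ, x}; in S'->x U' U U, the suffix after U' is nullable, so FOLLOW(U') ⊇ FOLLOW(S') = {$, b, c, e, x, z}. Thus FOLLOW(U') = {$, b, c, e, x, z}.
FOLLOW(S'): in S->S' S' T (occurrence 1), S' is followed by S' T with FIRST {c, x, z}; in S->S' S' T (occurrence 2), S' is followed by T with FIRST {λ, b, x}; in S->S' S' T (occurrence 2), the suffix after S' is nullable, so FOLLOW(S') ⊇ FOLLOW(S) = {$, b, c, e, x, z}; in U'->e T c S', the suffix after S' is empty, so FOLLOW(S') ⊇ FOLLOW(U') = {$, b, c, e, x, z}. Thus FOLLOW(S') = {$, b, c, e, x, z}.

{$, b, c, e, x, z}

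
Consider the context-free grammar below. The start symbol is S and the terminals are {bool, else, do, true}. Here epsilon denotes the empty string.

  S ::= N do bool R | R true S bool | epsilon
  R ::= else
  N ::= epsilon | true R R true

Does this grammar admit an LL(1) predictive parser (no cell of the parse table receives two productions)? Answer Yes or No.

FIRST(S) = {epsilon, do, else, true}
FIRST(R) = {else}
FIRST(N) = {epsilon, true}
FOLLOW(S) = {$, bool}
FOLLOW(R) = {$, bool, else, true}
FOLLOW(N) = {do}
Each cell of M receives at most one production.

Yes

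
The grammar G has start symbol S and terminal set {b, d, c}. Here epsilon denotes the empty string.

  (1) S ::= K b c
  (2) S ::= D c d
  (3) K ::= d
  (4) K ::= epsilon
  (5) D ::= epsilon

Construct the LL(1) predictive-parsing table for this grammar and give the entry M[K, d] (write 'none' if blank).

K ::= d

FIRST(K) = {epsilon, d}
FIRST(D) = {epsilon}
FIRST(S) = {b, c, d}  (via K b c, D c d)
FOLLOW(S) includes $ since S is the start symbol.
FOLLOW(K): in S::=K b c, K is followed by b c with FIRST {b}. Thus FOLLOW(K) = {b}.
For K ::= d: FIRST(d) = {d}, so it goes in M[K, t] for t ∈ {d}.
For K ::= epsilon: FIRST(epsilon) = {epsilon}, so it goes in M[K, t] for t ∈ {}; since epsilon ∈ FIRST, also for every t ∈ FOLLOW(K) = {b}.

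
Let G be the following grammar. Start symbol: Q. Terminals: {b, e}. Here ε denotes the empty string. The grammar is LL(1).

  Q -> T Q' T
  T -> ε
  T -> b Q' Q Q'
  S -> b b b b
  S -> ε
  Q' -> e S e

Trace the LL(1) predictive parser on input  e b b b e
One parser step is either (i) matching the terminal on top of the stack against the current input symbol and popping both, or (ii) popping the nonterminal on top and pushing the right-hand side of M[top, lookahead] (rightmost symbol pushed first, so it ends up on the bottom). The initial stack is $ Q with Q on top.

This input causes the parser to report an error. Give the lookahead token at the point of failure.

     Stack          Input        Action
  1  $ Q            e b b b e $  expand Q -> T Q' T
  2  $ T Q' T       e b b b e $  expand T -> ε
  3  $ T Q'         e b b b e $  expand Q' -> e S e
  4  $ T e S e      e b b b e $  match e
  5  $ T e S        b b b e $    expand S -> b b b b
  6  $ T e b b b b  b b b e $    match b
  7  $ T e b b b    b b e $      match b
  8  $ T e b b      b e $        match b
  9  $ T e b        e $          error: top is terminal b but lookahead is e

e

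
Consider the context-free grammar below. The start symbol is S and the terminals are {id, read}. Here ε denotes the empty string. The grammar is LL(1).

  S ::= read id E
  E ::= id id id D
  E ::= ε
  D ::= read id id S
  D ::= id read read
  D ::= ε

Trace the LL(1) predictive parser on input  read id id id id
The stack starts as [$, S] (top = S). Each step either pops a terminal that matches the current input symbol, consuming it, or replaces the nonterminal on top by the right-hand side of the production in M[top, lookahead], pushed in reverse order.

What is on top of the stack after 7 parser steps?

     Stack         Input               Action
  1  $ S           read id id id id $  expand S ::= read id E
  2  $ E id read   read id id id id $  match read
  3  $ E id        id id id id $       match id
  4  $ E           id id id $          expand E ::= id id id D
  5  $ D id id id  id id id $          match id
  6  $ D id id     id id $             match id
  7  $ D id        id $                match id
Stack after step 7: $ D (top = D).

D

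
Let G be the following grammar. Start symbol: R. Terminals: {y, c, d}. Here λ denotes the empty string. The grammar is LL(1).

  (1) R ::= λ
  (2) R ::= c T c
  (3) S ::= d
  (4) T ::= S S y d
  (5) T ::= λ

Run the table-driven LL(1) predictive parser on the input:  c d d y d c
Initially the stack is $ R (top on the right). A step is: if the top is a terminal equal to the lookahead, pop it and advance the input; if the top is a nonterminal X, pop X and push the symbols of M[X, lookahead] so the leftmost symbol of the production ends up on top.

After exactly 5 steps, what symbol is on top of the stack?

S

step 1: stack=$ R  input=c d d y d c $  — expand R ::= c T c
step 2: stack=$ c T c  input=c d d y d c $  — match c
step 3: stack=$ c T  input=d d y d c $  — expand T ::= S S y d
step 4: stack=$ c d y S S  input=d d y d c $  — expand S ::= d
step 5: stack=$ c d y S d  input=d d y d c $  — match d
Stack after step 5: $ c d y S (top = S).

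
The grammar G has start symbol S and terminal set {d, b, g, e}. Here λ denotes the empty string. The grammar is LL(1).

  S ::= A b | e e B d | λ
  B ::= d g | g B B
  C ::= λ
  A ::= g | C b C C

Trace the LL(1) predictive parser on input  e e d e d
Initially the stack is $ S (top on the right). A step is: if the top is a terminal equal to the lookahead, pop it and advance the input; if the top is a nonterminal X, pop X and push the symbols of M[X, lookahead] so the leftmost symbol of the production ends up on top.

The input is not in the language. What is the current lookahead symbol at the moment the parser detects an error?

e

     Stack      Input        Action
  1  $ S        e e d e d $  expand S ::= e e B d
  2  $ d B e e  e e d e d $  match e
  3  $ d B e    e d e d $    match e
  4  $ d B      d e d $      expand B ::= d g
  5  $ d g d    d e d $      match d
  6  $ d g      e d $        error: top is terminal g but lookahead is e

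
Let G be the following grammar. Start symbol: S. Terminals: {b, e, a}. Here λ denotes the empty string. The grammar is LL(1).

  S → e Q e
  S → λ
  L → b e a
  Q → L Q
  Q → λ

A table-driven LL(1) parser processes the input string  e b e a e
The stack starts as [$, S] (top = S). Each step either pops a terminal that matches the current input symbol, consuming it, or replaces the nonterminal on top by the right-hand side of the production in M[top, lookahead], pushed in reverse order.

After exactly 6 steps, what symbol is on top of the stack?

step 1: stack=$ S  input=e b e a e $  — expand S → e Q e
step 2: stack=$ e Q e  input=e b e a e $  — match e
step 3: stack=$ e Q  input=b e a e $  — expand Q → L Q
step 4: stack=$ e Q L  input=b e a e $  — expand L → b e a
step 5: stack=$ e Q a e b  input=b e a e $  — match b
step 6: stack=$ e Q a e  input=e a e $  — match e
Stack after step 6: $ e Q a (top = a).

a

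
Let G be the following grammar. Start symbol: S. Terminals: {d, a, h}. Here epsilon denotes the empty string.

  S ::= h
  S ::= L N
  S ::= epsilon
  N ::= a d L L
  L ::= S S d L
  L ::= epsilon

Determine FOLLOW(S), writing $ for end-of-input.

{$, a, d, h}

FIRST(N) = {a}
FIRST(S) = {epsilon, a, d, h}  (via L N)
FIRST(L) = {epsilon, a, d, h}  (via S S d L)
FOLLOW(S) includes $ since S is the start symbol.
FOLLOW(S): in L::=S S d L (occurrence 1), S is followed by S d L with FIRST {a, d, h}; in L::=S S d L (occurrence 2), S is followed by d L with FIRST {d}. Thus FOLLOW(S) = {$, a, d, h}.
FOLLOW(N): in S::=L N, the suffix after N is empty, so FOLLOW(N) ⊇ FOLLOW(S) = {$, a, d, h}. Thus FOLLOW(N) = {$, a, d, h}.
FOLLOW(L): in S::=L N, L is followed by N with FIRST {a}; in N::=a d L L (occurrence 1), L is followed by L with FIRST {epsilon, a, d, h}; in N::=a d L L (occurrence 1), the suffix after L is nullable, so FOLLOW(L) ⊇ FOLLOW(N) = {$, a, d, h}; in N::=a d L L (occurrence 2), the suffix after L is empty, so FOLLOW(L) ⊇ FOLLOW(N) = {$, a, d, h}; in L::=S S d L, the suffix after L is empty (adds nothing new). Thus FOLLOW(L) = {$, a, d, h}.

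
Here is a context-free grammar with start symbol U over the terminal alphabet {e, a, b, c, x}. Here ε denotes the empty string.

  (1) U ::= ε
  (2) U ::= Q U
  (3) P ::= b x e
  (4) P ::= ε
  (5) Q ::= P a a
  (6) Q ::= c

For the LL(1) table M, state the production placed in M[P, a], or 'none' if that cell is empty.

FIRST(P): from P::=b x e we get {b}; from P::=ε we get {ε}. So FIRST(P) = {ε, b}.
FIRST(Q): from Q::=P a a we get {a, b}; from Q::=c we get {c}. So FIRST(Q) = {a, b, c}.
FIRST(U): from U::=ε we get {ε}; from U::=Q U we get {a, b, c}. So FIRST(U) = {ε, a, b, c}.
FOLLOW(U) includes $ since U is the start symbol.
FOLLOW(P): in Q::=P a a, P is followed by a a with FIRST {a}. Thus FOLLOW(P) = {a}.
For P ::= b x e: FIRST(b x e) = {b}, so it goes in M[P, t] for t ∈ {b}.
For P ::= ε: FIRST(ε) = {ε}, so it goes in M[P, t] for t ∈ {}; since ε ∈ FIRST, also for every t ∈ FOLLOW(P) = {a}.

P ::= ε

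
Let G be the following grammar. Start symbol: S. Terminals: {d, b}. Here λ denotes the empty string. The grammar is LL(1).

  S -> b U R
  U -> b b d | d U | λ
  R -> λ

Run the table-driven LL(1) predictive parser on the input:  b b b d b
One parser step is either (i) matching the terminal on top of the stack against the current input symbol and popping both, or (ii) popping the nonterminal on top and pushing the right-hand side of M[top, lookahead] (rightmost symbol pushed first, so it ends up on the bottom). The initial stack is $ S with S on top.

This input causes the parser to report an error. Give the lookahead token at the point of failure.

b

     Stack      Input        Action
  1  $ S        b b b d b $  expand S -> b U R
  2  $ R U b    b b b d b $  match b
  3  $ R U      b b d b $    expand U -> b b d
  4  $ R d b b  b b d b $    match b
  5  $ R d b    b d b $      match b
  6  $ R d      d b $        match d
  7  $ R        b $          error: M[R, b] is empty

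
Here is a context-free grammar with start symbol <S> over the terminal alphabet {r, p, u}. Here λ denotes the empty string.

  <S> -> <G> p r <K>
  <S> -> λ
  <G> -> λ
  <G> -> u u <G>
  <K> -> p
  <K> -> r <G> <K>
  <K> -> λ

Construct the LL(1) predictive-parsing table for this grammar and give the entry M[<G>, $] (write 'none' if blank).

<G> -> λ

FIRST(<G>) = {λ, u}
FIRST(<K>) = {λ, p, r}
FIRST(<S>) = {λ, p, u}  (via <G> p r <K>)
FOLLOW(<S>) includes $ since <S> is the start symbol.
FOLLOW(<K>): in <S>-><G> p r <K>, the suffix after <K> is empty, so FOLLOW(<K>) ⊇ FOLLOW(<S>) = {$}; in <K>->r <G> <K>, the suffix after <K> is empty (adds nothing new). Thus FOLLOW(<K>) = {$}.
FOLLOW(<G>): in <S>-><G> p r <K>, <G> is followed by p r <K> with FIRST {p}; in <G>->u u <G>, the suffix after <G> is empty (adds nothing new); in <K>->r <G> <K>, <G> is followed by <K> with FIRST {λ, p, r}; in <K>->r <G> <K>, the suffix after <G> is nullable, so FOLLOW(<G>) ⊇ FOLLOW(<K>) = {$}. Thus FOLLOW(<G>) = {$, p, r}.
For <G> -> λ: FIRST(λ) = {λ}, so it goes in M[<G>, t] for t ∈ {}; since λ ∈ FIRST, also for every t ∈ FOLLOW(<G>) = {$, p, r}.
For <G> -> u u <G>: FIRST(u u <G>) = {u}, so it goes in M[<G>, t] for t ∈ {u}.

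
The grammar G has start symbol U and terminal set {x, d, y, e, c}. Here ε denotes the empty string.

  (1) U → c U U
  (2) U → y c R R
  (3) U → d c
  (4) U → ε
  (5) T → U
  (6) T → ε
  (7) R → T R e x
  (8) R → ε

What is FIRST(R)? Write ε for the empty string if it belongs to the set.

FIRST(U): from U→c U U we get {c}; from U→y c R R we get {y}; from U→d c we get {d}; from U→ε we get {ε}. So FIRST(U) = {ε, c, d, y}.
FIRST(T): from T→U we get {ε, c, d, y}; from T→ε we get {ε}. So FIRST(T) = {ε, c, d, y}.
FIRST(R): from R→T R e x we get {c, d, e, y}; from R→ε we get {ε}. So FIRST(R) = {ε, c, d, e, y}.

{ε, c, d, e, y}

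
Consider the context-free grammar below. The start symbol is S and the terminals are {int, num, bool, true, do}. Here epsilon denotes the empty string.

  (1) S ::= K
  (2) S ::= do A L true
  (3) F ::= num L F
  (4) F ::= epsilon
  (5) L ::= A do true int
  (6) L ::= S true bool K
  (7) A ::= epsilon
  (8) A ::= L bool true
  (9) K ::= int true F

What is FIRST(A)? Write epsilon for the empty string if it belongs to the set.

{epsilon, do, int}

FIRST(F) = {epsilon, num}
FIRST(K) = {int}
FIRST(S) = {do, int}  (via K)
FIRST(L) = {do, int}  (via A do true int, S true bool K)
FIRST(A) = {epsilon, do, int}  (via L bool true)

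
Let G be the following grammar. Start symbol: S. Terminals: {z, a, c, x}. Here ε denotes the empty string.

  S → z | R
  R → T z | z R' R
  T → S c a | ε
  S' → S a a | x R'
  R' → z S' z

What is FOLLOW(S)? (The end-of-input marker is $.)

{$, a, c}

FIRST(R') = {z}
FIRST(S) = {z}  (via R)
FIRST(T) = {ε, z}  (via S c a)
FIRST(S') = {x, z}  (via S a a)
FIRST(R) = {z}  (via T z)
FOLLOW(S) includes $ since S is the start symbol.
FOLLOW(S): in T→S c a, S is followed by c a with FIRST {c}; in S'→S a a, S is followed by a a with FIRST {a}. Thus FOLLOW(S) = {$, a, c}.
FOLLOW(R): in S→R, the suffix after R is empty, so FOLLOW(R) ⊇ FOLLOW(S) = {$, a, c}; in R→z R' R, the suffix after R is empty (adds nothing new). Thus FOLLOW(R) = {$, a, c}.
FOLLOW(T): in R→T z, T is followed by z with FIRST {z}. Thus FOLLOW(T) = {z}.
FOLLOW(S'): in R'→z S' z, S' is followed by z with FIRST {z}. Thus FOLLOW(S') = {z}.
FOLLOW(R'): in R→z R' R, R' is followed by R with FIRST {z}; in S'→x R', the suffix after R' is empty, so FOLLOW(R') ⊇ FOLLOW(S') = {z}. Thus FOLLOW(R') = {z}.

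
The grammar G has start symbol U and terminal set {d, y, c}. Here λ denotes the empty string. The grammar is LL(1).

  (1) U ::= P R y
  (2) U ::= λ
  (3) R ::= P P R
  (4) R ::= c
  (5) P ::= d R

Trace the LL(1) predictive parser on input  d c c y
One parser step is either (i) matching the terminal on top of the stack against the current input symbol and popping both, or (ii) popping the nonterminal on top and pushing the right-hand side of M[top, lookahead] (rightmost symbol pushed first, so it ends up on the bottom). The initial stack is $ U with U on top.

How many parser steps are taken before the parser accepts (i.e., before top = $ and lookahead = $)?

     Stack      Input      Action
  1  $ U        d c c y $  expand U ::= P R y
  2  $ y R P    d c c y $  expand P ::= d R
  3  $ y R R d  d c c y $  match d
  4  $ y R R    c c y $    expand R ::= c
  5  $ y R c    c c y $    match c
  6  $ y R      c y $      expand R ::= c
  7  $ y c      c y $      match c
  8  $ y        y $        match y
Accept reached after 8 steps.

8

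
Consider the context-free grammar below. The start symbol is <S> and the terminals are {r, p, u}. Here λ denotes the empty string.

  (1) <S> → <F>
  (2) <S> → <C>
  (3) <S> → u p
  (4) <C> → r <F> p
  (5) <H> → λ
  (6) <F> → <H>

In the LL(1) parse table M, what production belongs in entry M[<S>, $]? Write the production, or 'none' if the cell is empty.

<S> → <F>

FIRST(<C>): from <C>→r <F> p we get {r}. So FIRST(<C>) = {r}.
FIRST(<H>): from <H>→λ we get {λ}. So FIRST(<H>) = {λ}.
FIRST(<F>): from <F>→<H> we get {λ}. So FIRST(<F>) = {λ}.
FIRST(<S>): from <S>→<F> we get {λ}; from <S>→<C> we get {r}; from <S>→u p we get {u}. So FIRST(<S>) = {λ, r, u}.
FOLLOW(<S>) includes $ since <S> is the start symbol.
FOLLOW(<S>): <S> appears on no right-hand side. Thus FOLLOW(<S>) = {$}.
For <S> → <F>: FIRST(<F>) = {λ}, so it goes in M[<S>, t] for t ∈ {}; since λ ∈ FIRST, also for every t ∈ FOLLOW(<S>) = {$}.
For <S> → <C>: FIRST(<C>) = {r}, so it goes in M[<S>, t] for t ∈ {r}.
For <S> → u p: FIRST(u p) = {u}, so it goes in M[<S>, t] for t ∈ {u}.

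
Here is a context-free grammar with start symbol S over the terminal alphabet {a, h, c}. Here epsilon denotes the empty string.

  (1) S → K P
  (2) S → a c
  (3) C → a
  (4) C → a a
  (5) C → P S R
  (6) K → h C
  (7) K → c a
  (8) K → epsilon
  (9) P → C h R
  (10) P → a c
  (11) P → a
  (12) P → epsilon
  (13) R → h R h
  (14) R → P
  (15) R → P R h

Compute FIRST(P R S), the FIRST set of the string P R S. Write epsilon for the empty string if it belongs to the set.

{epsilon, a, c, h}

FIRST(K) = {epsilon, c, h}
FIRST(S) = {epsilon, a, c, h}  (via K P)
FIRST(C) = {epsilon, a, c, h}  (via P S R)
FIRST(P) = {epsilon, a, c, h}  (via C h R)
FIRST(R) = {epsilon, a, c, h}  (via P, P R h)
FIRST(P R S): take FIRST of each symbol in turn, carrying on past any symbol whose FIRST contains epsilon; result {epsilon, a, c, h}.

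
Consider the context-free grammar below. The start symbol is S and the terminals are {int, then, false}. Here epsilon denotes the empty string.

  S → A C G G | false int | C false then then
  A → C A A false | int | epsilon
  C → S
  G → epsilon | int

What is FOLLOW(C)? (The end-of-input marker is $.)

FIRST(G): from G→epsilon we get {epsilon}; from G→int we get {int}. So FIRST(G) = {epsilon, int}.
FIRST(S): from S→A C G G we get {false, int}; from S→false int we get {false}; from S→C false then then we get {false, int}. So FIRST(S) = {false, int}.
FIRST(C): from C→S we get {false, int}. So FIRST(C) = {false, int}.
FIRST(A): from A→C A A false we get {false, int}; from A→int we get {int}; from A→epsilon we get {epsilon}. So FIRST(A) = {epsilon, false, int}.
FOLLOW(S) includes $ since S is the start symbol.
FOLLOW(A): in S→A C G G, A is followed by C G G with FIRST {false, int}; in A→C A A false (occurrence 1), A is followed by A false with FIRST {false, int}; in A→C A A false (occurrence 2), A is followed by false with FIRST {false}. Thus FOLLOW(A) = {false, int}.
FOLLOW(S): in C→S, the suffix after S is empty, so FOLLOW(S) ⊇ FOLLOW(C) = {$, false, int}. Thus FOLLOW(S) = {$, false, int}.
FOLLOW(C): in S→A C G G, C is followed by G G with FIRST {epsilon, int}; in S→A C G G, the suffix after C is nullable, so FOLLOW(C) ⊇ FOLLOW(S) = {$, false, int}; in S→C false then then, C is followed by false then then with FIRST {false}; in A→C A A false, C is followed by A A false with FIRST {false, int}. Thus FOLLOW(C) = {$, false, int}.
FOLLOW(G): in S→A C G G (occurrence 1), G is followed by G with FIRST {epsilon, int}; in S→A C G G (occurrence 1), the suffix after G is nullable, so FOLLOW(G) ⊇ FOLLOW(S) = {$, false, int}; in S→A C G G (occurrence 2), the suffix after G is empty, so FOLLOW(G) ⊇ FOLLOW(S) = {$, false, int}. Thus FOLLOW(G) = {$, false, int}.

{$, false, int}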